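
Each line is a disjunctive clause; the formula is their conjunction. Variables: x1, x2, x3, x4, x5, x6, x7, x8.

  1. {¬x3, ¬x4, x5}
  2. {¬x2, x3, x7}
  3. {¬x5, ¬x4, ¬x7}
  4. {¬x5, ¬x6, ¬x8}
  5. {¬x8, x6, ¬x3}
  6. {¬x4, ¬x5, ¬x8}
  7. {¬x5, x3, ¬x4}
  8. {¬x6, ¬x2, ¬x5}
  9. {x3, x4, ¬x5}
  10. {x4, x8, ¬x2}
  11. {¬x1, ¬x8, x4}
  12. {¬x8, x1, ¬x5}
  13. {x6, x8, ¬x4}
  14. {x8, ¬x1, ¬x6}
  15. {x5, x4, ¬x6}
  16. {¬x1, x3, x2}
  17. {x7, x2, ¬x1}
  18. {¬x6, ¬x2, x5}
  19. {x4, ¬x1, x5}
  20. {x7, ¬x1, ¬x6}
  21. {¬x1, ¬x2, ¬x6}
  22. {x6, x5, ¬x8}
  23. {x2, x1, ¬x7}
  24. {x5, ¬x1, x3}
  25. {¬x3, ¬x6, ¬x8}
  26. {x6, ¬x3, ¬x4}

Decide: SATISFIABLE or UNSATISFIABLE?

Branch on x1: take x1 = False.
For the remaining variables, x2 = False, x3 = True, x4 = True, x5 = True, x6 = True, x7 = False, x8 = False works.
So x1=False  x2=False  x3=True  x4=True  x5=True  x6=True  x7=False  x8=False is a satisfying assignment.

SATISFIABLE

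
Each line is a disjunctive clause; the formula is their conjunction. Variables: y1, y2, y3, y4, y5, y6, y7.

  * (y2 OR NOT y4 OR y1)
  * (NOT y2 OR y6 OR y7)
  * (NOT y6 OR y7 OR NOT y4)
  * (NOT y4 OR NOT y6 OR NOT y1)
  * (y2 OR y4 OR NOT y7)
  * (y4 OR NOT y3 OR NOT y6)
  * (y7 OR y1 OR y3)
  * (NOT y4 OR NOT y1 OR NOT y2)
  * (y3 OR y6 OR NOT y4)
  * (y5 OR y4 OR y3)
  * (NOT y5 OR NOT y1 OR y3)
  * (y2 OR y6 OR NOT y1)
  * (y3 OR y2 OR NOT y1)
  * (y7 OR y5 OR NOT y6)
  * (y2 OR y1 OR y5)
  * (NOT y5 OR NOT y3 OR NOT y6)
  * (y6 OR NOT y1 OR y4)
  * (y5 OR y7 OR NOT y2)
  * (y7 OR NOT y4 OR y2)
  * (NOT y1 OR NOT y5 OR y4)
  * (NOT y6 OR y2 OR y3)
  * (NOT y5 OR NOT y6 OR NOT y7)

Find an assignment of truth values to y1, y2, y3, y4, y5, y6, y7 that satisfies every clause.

y1 = F, y2 = T, y3 = T, y4 = F, y5 = F, y6 = F, y7 = T

Check each clause:
  1. (y2 OR NOT y4 OR y1) — y2 is true.
  2. (y7 OR y6 OR NOT y2) — y7 is true.
  3. (NOT y4 OR y7 OR NOT y6) — NOT y6 is true.
  4. (NOT y4 OR NOT y6 OR NOT y1) — NOT y6 is true.
  5. (y2 OR y4 OR NOT y7) — y2 is true.
  6. (NOT y3 OR y4 OR NOT y6) — NOT y6 is true.
  7. (y1 OR y3 OR y7) — y3 is true.
  8. (NOT y1 OR NOT y2 OR NOT y4) — NOT y4 is true.
  9. (y3 OR NOT y4 OR y6) — y3 is true.
  10. (y5 OR y4 OR y3) — y3 is true.
  11. (NOT y1 OR NOT y5 OR y3) — y3 is true.
  12. (NOT y1 OR y6 OR y2) — y2 is true.
  13. (y3 OR y2 OR NOT y1) — y2 is true.
  14. (y7 OR NOT y6 OR y5) — NOT y6 is true.
  15. (y1 OR y5 OR y2) — y2 is true.
  16. (NOT y6 OR NOT y3 OR NOT y5) — NOT y6 is true.
  17. (NOT y1 OR y4 OR y6) — NOT y1 is true.
  18. (y5 OR y7 OR NOT y2) — y7 is true.
  19. (NOT y4 OR y2 OR y7) — y2 is true.
  20. (y4 OR NOT y1 OR NOT y5) — NOT y5 is true.
  21. (y3 OR NOT y6 OR y2) — NOT y6 is true.
  22. (NOT y7 OR NOT y6 OR NOT y5) — NOT y6 is true.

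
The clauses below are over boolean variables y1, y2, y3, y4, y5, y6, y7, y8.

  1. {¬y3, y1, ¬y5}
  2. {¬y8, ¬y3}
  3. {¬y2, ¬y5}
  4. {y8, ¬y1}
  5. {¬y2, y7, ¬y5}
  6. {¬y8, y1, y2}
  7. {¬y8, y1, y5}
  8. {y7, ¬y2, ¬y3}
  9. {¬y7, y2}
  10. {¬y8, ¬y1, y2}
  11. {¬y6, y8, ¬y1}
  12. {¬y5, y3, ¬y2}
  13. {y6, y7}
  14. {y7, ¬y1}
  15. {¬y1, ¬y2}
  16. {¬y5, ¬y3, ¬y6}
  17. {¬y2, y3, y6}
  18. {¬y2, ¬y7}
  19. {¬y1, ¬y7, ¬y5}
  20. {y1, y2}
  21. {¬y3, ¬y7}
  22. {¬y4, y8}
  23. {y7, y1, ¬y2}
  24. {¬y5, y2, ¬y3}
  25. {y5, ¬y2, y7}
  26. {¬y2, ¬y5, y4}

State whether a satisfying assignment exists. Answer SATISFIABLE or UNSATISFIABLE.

UNSATISFIABLE

y2 = True:
  propagation gives y5=False, y1=False, y8=False, y7=False; an empty clause results — contradiction.
y2 = False:
  propagation gives y7=False, y6=True, y1=False; an empty clause results — contradiction.
Every branch closes, so no satisfying assignment exists.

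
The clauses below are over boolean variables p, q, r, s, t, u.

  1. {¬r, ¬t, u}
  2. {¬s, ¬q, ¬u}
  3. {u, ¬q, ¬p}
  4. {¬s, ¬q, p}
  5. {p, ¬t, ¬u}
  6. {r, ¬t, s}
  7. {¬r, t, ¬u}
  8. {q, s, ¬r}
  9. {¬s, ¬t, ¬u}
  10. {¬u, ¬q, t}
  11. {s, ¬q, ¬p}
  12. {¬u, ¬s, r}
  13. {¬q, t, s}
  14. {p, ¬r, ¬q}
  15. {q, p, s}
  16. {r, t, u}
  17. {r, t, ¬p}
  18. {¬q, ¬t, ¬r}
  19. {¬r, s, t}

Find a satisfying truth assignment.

p=1, q=0, r=1, s=1, t=0, u=0

Branch on p: take p = True.
Set q = False and propagate.
Try r = True.
  then s is forced to True.
The remaining clauses are satisfied by t = False, u = False.
Every clause has at least one true literal under this assignment.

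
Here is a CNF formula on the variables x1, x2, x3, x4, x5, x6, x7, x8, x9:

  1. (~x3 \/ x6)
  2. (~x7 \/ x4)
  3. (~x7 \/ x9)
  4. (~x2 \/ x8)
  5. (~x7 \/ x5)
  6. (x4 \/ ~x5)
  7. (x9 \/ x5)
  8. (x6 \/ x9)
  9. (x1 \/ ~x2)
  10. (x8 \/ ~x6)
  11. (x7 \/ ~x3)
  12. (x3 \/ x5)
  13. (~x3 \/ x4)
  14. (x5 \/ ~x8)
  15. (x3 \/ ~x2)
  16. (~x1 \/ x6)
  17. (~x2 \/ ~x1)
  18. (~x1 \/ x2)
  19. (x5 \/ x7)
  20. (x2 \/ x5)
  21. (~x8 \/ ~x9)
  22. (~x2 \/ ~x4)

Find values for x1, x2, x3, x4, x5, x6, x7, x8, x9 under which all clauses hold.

x1=F, x2=F, x3=F, x4=T, x5=T, x6=F, x7=T, x8=F, x9=T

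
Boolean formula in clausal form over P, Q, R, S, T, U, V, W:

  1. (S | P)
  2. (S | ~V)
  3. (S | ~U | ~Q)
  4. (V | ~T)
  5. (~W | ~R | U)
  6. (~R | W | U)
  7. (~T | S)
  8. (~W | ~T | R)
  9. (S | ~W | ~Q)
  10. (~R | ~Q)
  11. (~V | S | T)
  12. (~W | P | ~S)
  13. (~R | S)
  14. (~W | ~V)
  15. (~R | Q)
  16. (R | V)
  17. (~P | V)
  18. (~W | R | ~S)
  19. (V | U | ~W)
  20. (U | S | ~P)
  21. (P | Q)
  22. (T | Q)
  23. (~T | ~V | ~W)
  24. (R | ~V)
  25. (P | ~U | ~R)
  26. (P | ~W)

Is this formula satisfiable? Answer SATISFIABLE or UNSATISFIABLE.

R = True:
  propagation gives Q=False; an empty clause results — contradiction.
R = False:
  propagation gives V=True; an empty clause results — contradiction.
Every branch closes, so no satisfying assignment exists.

UNSATISFIABLE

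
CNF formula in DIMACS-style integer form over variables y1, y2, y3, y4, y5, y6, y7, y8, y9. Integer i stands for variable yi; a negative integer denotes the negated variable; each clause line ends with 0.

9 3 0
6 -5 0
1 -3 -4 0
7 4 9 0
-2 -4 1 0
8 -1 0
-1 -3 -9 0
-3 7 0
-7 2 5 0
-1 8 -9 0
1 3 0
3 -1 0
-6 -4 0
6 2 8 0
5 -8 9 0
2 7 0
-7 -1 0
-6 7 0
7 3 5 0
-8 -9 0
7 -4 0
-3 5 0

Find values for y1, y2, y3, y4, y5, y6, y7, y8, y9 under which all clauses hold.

y1=0, y2=0, y3=1, y4=0, y5=1, y6=1, y7=1, y8=1, y9=0

Try y1 = False.
  then y3 is forced to True.
  then y4 is forced to False.
  then y7 is forced to True.
  then y5 is forced to True.
  then y6 is forced to True.
Set y8 = True and propagate.
  then y9 is forced to False.
y2 is now unconstrained; take y2 = False.
Every clause has at least one true literal under this assignment.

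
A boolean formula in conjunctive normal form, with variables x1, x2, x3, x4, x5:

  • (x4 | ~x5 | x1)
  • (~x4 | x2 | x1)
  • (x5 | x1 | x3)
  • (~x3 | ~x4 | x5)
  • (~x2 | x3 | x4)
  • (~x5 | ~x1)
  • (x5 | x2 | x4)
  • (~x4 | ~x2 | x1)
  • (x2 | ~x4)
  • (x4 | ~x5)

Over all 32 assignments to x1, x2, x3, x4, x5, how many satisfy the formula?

3

Satisfying assignments:
  x1=0 x2=1 x3=1 x4=0 x5=0
  x1=1 x2=1 x3=0 x4=1 x5=0
  x1=1 x2=1 x3=1 x4=0 x5=0
Count: 3.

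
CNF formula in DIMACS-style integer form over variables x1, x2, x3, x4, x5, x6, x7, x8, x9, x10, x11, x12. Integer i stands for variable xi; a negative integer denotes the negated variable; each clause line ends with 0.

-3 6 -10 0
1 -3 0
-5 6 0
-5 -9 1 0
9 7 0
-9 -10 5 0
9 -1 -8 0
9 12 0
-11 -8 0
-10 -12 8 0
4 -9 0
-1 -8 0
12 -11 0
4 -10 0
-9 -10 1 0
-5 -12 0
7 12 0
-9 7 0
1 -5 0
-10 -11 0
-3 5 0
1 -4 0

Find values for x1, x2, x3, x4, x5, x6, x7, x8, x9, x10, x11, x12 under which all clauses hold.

Pure literal: x3 appears only negated; assign x3 = False.
x7 occurs only positively in the remaining clauses — set x7 = True.
Branch on x1: take x1 = True.
  then x8 is forced to False.
Branch on x4: take x4 = True.
The remaining clauses are satisfied by x2 = False, x5 = False, x6 = False, x9 = False, x10 = False, x11 = False, x12 = True.
Check each clause:
  1. {¬x3, ¬x10, x6} — ¬x3 is true.
  2. {x1, ¬x3} — x1 is true.
  3. {x6, ¬x5} — ¬x5 is true.
  4. {¬x9, x1, ¬x5} — x1 is true.
  5. {x9, x7} — x7 is true.
  6. {x5, ¬x9, ¬x10} — ¬x10 is true.
  7. {¬x1, ¬x8, x9} — ¬x8 is true.
  8. {x9, x12} — x12 is true.
  9. {¬x11, ¬x8} — ¬x8 is true.
  10. {¬x12, ¬x10, x8} — ¬x10 is true.
  11. {¬x9, x4} — x4 is true.
  12. {¬x8, ¬x1} — ¬x8 is true.
  13. {¬x11, x12} — x12 is true.
  14. {x4, ¬x10} — x4 is true.
  15. {¬x10, ¬x9, x1} — x1 is true.
  16. {¬x5, ¬x12} — ¬x5 is true.
  17. {x12, x7} — x12 is true.
  18. {¬x9, x7} — ¬x9 is true.
  19. {¬x5, x1} — x1 is true.
  20. {¬x11, ¬x10} — ¬x11 is true.
  21. {x5, ¬x3} — ¬x3 is true.
  22. {x1, ¬x4} — x1 is true.

x1 = T, x2 = F, x3 = F, x4 = T, x5 = F, x6 = F, x7 = T, x8 = F, x9 = F, x10 = F, x11 = F, x12 = T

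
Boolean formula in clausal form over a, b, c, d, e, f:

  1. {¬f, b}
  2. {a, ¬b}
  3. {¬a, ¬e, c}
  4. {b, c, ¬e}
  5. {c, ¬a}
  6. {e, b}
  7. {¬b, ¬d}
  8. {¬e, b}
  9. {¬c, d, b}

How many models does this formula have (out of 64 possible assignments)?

4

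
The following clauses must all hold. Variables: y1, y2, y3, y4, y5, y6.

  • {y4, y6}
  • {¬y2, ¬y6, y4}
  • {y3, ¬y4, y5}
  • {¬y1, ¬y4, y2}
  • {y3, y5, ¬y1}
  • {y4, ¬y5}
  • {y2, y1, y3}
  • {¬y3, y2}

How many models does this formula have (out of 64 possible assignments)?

12

Case analysis on y4 and y2:
  y4=T, y2=T: y1, y6 free; 3 ways for (y3,y5) × 2^2 = 12.
  y4=T, y2=F: a clause becomes empty — 0.
  y4=F, y2=T: a clause becomes empty — 0.
  y4=F, y2=F: a clause becomes empty — 0.
Total: 12 + 0 + 0 + 0 = 12.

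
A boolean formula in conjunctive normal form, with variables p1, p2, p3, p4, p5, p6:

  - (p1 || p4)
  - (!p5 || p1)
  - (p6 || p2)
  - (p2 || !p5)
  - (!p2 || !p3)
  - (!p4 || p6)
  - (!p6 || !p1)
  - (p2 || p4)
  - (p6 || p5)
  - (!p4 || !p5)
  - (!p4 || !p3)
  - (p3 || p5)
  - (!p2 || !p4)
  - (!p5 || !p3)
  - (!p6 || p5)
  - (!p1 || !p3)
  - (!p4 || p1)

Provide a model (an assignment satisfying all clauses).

Branch on p1: take p1 = True.
  then p6 is forced to False.
  then p2 is forced to True.
  then p3 is forced to False.
  then p4 is forced to False.
  then p5 is forced to True.

p1 = T, p2 = T, p3 = F, p4 = F, p5 = T, p6 = F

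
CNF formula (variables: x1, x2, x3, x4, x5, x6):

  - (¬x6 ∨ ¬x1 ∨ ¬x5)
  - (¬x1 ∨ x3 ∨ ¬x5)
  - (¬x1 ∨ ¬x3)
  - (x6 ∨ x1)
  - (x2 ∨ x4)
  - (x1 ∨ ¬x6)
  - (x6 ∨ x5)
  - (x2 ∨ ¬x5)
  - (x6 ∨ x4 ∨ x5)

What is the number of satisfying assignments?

Satisfying assignments:
  x1=1 x2=0 x3=0 x4=1 x5=0 x6=1
  x1=1 x2=1 x3=0 x4=0 x5=0 x6=1
  x1=1 x2=1 x3=0 x4=1 x5=0 x6=1
That's 3 in total.

3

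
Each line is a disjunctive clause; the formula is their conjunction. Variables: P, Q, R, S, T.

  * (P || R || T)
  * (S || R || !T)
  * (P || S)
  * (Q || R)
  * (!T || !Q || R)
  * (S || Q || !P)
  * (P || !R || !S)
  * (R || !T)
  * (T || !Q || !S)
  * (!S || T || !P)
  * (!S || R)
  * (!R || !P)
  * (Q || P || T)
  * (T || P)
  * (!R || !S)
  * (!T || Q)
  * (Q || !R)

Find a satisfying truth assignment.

P = True, Q = True, R = False, S = False, T = False

Check each clause:
  1. (T || P || R) — P is true.
  2. (S || R || !T) — !T is true.
  3. (S || P) — P is true.
  4. (R || Q) — Q is true.
  5. (!T || R || !Q) — !T is true.
  6. (Q || S || !P) — Q is true.
  7. (!S || !R || P) — P is true.
  8. (!T || R) — !T is true.
  9. (!Q || T || !S) — !S is true.
  10. (T || !P || !S) — !S is true.
  11. (!S || R) — !S is true.
  12. (!R || !P) — !R is true.
  13. (T || P || Q) — P is true.
  14. (P || T) — P is true.
  15. (!R || !S) — !S is true.
  16. (Q || !T) — Q is true.
  17. (Q || !R) — Q is true.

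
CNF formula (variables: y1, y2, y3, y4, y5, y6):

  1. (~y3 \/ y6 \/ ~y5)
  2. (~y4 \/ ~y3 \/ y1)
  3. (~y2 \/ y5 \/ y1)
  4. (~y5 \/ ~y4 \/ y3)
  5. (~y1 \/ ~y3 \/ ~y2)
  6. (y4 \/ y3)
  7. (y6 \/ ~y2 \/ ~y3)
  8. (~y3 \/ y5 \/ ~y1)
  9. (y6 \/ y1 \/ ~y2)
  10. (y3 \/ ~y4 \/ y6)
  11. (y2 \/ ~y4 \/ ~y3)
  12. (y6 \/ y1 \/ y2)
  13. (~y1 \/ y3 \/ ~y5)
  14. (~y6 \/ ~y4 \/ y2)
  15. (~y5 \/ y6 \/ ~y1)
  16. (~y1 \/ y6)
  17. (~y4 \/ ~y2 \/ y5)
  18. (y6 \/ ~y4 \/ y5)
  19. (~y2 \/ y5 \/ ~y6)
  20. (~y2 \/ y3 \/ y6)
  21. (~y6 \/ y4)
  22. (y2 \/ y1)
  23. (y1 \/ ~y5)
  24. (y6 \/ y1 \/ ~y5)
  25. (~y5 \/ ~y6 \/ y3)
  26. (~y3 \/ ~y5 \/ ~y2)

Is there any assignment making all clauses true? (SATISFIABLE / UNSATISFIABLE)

UNSATISFIABLE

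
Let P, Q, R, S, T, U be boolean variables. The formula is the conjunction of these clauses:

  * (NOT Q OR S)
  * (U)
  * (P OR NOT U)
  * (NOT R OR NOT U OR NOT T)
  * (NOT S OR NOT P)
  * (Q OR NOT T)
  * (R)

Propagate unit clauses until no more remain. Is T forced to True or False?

False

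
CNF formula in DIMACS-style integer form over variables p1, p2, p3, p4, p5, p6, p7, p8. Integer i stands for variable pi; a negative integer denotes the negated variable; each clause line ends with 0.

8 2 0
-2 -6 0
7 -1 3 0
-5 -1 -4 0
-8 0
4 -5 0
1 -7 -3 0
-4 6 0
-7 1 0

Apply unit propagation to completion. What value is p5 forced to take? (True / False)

False

(~p8) stands alone — p8 = False.
From (p2 \/ p8) and p8 = False: p2 = True.
(~p2 \/ ~p6) with p2 = True leaves only ~p6, so p6 = False.
(p6 \/ ~p4) with p6 = False leaves only ~p4, so p4 = False.
In (p4 \/ ~p5), p4 is now false; ~p5 must hold, so p5 = False.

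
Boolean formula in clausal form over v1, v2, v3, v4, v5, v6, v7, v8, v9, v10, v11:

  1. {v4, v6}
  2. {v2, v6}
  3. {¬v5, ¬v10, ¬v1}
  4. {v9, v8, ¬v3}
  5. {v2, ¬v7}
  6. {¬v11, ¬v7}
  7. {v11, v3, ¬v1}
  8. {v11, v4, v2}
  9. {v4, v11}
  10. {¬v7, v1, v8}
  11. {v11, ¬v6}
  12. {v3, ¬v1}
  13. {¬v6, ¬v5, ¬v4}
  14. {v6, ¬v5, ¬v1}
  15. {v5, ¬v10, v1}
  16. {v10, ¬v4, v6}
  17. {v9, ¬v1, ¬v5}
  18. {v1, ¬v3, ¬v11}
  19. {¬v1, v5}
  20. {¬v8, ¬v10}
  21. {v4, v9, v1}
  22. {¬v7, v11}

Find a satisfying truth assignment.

Pure literal: v7 appears only negated; assign v7 = False.
v9 occurs only positively in the remaining clauses — set v9 = True.
Try v1 = False.
Set v2 = False and propagate.
  then v6 is forced to True.
  then v11 is forced to True.
  then v3 is forced to False.
Try v4 = False.
The remaining clauses are satisfied by v5 = False, v8 = True, v10 = False.
Check each clause:
  1. {v6, v4} — v6 is true.
  2. {v2, v6} — v6 is true.
  3. {¬v10, ¬v5, ¬v1} — ¬v5 is true.
  4. {v8, ¬v3, v9} — v8 is true.
  5. {¬v7, v2} — ¬v7 is true.
  6. {¬v11, ¬v7} — ¬v7 is true.
  7. {v11, ¬v1, v3} — v11 is true.
  8. {v4, v2, v11} — v11 is true.
  9. {v4, v11} — v11 is true.
  10. {v8, v1, ¬v7} — v8 is true.
  11. {v11, ¬v6} — v11 is true.
  12. {¬v1, v3} — ¬v1 is true.
  13. {¬v5, ¬v4, ¬v6} — ¬v5 is true.
  14. {v6, ¬v1, ¬v5} — ¬v5 is true.
  15. {v5, ¬v10, v1} — ¬v10 is true.
  16. {v10, v6, ¬v4} — ¬v4 is true.
  17. {¬v5, v9, ¬v1} — v9 is true.
  18. {¬v3, v1, ¬v11} — ¬v3 is true.
  19. {v5, ¬v1} — ¬v1 is true.
  20. {¬v8, ¬v10} — ¬v10 is true.
  21. {v9, v1, v4} — v9 is true.
  22. {¬v7, v11} — ¬v7 is true.

v1=F, v2=F, v3=F, v4=F, v5=F, v6=T, v7=F, v8=T, v9=T, v10=F, v11=T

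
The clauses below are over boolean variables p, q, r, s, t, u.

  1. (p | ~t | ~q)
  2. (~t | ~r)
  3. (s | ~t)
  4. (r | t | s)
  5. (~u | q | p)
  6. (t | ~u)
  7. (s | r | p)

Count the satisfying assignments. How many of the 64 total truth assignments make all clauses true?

Case analysis on t and p:
  t=T, p=T: remaining (q,r,s,u) ∈ {(F,F,T,F); (F,F,T,T); (T,F,T,F); (T,F,T,T)} — 4.
  t=T, p=F: remaining (q,r,s,u) ∈ {(F,F,T,F)} — 1.
  t=F, p=T: q free; 3 ways for (r,s,u) × 2^1 = 6.
  t=F, p=F: q free; 3 ways for (r,s,u) × 2^1 = 6.
Total: 4 + 1 + 6 + 6 = 17.

17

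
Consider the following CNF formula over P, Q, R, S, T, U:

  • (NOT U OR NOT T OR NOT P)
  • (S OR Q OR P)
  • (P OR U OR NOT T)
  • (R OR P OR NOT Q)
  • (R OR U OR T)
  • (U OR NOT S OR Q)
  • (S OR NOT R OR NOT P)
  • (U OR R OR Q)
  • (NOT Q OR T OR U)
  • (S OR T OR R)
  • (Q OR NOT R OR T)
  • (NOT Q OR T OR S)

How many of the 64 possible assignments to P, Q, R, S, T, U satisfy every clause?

12

Split on Q, then T.
  Q=T, T=T: 5 of the 16 assignments to (P,R,S,U) work.
  Q=T, T=F: remaining (P,R,S,U) ∈ {(F,T,T,T); (T,F,T,T); (T,T,T,T)} — 3.
  Q=F, T=T: remaining (P,R,S,U) ∈ {(F,F,T,T); (F,T,T,T)} — 2.
  Q=F, T=F: remaining (P,R,S,U) ∈ {(F,F,T,T); (T,F,T,T)} — 2.
Total: 5 + 3 + 2 + 2 = 12.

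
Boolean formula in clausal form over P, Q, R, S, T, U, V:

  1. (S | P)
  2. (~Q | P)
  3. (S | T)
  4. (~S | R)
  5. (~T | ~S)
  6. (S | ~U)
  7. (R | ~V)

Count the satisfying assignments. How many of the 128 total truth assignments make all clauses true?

18

Case analysis on S and P:
  S=T, P=T: forces R=T; T=F; Q, U, V free → 2^3 = 8.
  S=T, P=F: remaining (Q,R,T,U,V) ∈ {(F,T,F,F,F); (F,T,F,F,T); (F,T,F,T,F); (F,T,F,T,T)} — 4.
  S=F, P=T: Q free; 3 ways for (R,T,U,V) × 2^1 = 6.
  S=F, P=F: a clause becomes empty — 0.
Total: 8 + 4 + 6 + 0 = 18.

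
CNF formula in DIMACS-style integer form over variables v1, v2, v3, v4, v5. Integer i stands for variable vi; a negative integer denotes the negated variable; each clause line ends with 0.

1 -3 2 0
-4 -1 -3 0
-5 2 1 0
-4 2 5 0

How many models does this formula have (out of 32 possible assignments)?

Split on v1, then v2.
  v1=1, v2=1: v5 free; 3 ways for (v3,v4) × 2^1 = 6.
  v1=1, v2=0: 5 of the 8 assignments to (v3,v4,v5) work.
  v1=0, v2=1: v3, v4, v5 free → 2^3 = 8.
  v1=0, v2=0: remaining (v3,v4,v5) ∈ {(0,0,0)} — 1.
Total: 6 + 5 + 8 + 1 = 20.

20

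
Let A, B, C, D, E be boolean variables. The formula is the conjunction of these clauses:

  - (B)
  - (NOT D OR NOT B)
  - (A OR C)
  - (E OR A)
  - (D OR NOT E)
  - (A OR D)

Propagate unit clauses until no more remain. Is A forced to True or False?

True

(B) stands alone — B = True.
In (NOT D OR NOT B), NOT B is now false; NOT D must hold, so D = False.
In (D OR NOT E), D is now false; NOT E must hold, so E = False.
(A OR E): since E = False, the clause reduces to (A). A = True.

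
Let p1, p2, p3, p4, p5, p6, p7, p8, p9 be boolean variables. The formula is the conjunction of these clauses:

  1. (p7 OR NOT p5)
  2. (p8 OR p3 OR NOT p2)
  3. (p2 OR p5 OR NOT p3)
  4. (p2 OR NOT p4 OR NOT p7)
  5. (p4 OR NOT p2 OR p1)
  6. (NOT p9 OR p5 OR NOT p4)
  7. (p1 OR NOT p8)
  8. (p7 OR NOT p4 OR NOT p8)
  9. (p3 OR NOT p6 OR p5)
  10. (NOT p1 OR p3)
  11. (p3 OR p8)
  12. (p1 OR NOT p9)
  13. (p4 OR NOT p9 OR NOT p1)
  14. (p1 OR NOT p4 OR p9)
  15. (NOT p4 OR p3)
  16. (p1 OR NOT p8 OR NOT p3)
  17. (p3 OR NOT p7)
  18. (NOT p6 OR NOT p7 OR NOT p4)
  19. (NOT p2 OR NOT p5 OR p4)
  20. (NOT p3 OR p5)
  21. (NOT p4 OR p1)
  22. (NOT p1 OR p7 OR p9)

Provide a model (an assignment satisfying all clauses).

Pure literal: p6 appears only negated; assign p6 = False.
Set p1 = True and propagate.
  then p3 is forced to True.
  then p5 is forced to True.
  then p7 is forced to True.
Try p2 = True.
  then p4 is forced to True.
p8, p9 are now unconstrained; take p8 = False, p9 = False.

p1=True, p2=True, p3=True, p4=True, p5=True, p6=False, p7=True, p8=False, p9=False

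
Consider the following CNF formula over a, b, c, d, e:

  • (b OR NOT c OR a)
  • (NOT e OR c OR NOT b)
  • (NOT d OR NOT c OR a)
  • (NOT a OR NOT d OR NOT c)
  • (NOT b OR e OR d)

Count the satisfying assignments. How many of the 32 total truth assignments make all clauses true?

14

Split on c, then a.
  c=T, a=T: remaining (b,d,e) ∈ {(F,F,F); (F,F,T); (T,F,T)} — 3.
  c=T, a=F: remaining (b,d,e) ∈ {(T,F,T)} — 1.
  c=F, a=T: 5 of the 8 assignments to (b,d,e) work.
  c=F, a=F: 5 of the 8 assignments to (b,d,e) work.
Total: 3 + 1 + 5 + 5 = 14.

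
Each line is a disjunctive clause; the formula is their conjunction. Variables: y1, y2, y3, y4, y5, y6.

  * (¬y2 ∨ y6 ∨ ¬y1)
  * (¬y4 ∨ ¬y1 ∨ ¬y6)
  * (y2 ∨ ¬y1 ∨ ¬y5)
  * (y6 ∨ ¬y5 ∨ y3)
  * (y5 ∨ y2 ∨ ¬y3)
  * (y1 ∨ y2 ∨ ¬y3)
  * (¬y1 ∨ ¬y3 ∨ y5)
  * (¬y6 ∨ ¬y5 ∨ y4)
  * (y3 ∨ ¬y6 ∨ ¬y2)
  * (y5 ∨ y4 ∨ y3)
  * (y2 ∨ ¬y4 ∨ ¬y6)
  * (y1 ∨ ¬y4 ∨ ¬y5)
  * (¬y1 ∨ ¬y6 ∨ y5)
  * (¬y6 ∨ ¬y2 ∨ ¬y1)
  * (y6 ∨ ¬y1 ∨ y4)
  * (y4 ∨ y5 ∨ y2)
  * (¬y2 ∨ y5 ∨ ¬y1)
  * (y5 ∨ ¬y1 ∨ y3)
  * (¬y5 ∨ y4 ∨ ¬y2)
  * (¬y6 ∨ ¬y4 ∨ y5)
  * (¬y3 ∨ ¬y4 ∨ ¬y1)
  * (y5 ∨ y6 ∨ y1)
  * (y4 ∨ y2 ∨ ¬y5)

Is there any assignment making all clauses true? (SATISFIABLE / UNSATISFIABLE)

SATISFIABLE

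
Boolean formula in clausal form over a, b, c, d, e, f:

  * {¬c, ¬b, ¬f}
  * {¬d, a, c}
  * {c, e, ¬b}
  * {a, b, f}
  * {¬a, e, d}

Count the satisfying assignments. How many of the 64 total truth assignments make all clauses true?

31

Case analysis on a and b:
  a=1, b=1: 7 of the 16 assignments to (c,d,e,f) work.
  a=1, b=0: c, f free; 3 ways for (d,e) × 2^2 = 12.
  a=0, b=1: 6 of the 16 assignments to (c,d,e,f) work.
  a=0, b=0: e free; 3 ways for (c,d,f) × 2^1 = 6.
Total: 7 + 12 + 6 + 6 = 31.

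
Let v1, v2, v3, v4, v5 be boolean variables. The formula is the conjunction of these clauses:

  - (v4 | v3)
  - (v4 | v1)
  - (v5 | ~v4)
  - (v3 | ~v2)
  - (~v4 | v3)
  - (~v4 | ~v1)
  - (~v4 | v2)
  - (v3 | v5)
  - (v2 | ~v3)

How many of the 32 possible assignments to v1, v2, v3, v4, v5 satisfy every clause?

3

Satisfying assignments:
  v1=0 v2=1 v3=1 v4=1 v5=1
  v1=1 v2=1 v3=1 v4=0 v5=0
  v1=1 v2=1 v3=1 v4=0 v5=1
That's 3 in total.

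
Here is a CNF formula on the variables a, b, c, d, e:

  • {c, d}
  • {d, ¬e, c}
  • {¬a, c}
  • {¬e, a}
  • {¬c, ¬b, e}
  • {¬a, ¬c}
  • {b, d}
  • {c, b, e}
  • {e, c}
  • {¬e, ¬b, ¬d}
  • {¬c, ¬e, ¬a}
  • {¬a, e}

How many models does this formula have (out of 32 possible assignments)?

1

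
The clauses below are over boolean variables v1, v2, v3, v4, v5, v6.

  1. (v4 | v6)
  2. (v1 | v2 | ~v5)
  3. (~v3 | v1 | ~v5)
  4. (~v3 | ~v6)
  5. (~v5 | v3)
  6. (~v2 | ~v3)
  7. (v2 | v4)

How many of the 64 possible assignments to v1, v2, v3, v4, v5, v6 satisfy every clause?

Split on v3, then v2.
  v3=1, v2=1: a clause becomes empty — 0.
  v3=1, v2=0: remaining (v1,v4,v5,v6) ∈ {(0,1,0,0); (1,1,0,0); (1,1,1,0)} — 3.
  v3=0, v2=1: v1 free; 3 ways for (v4,v5,v6) × 2^1 = 6.
  v3=0, v2=0: remaining (v1,v4,v5,v6) ∈ {(0,1,0,0); (0,1,0,1); (1,1,0,0); (1,1,0,1)} — 4.
Total: 0 + 3 + 6 + 4 = 13.

13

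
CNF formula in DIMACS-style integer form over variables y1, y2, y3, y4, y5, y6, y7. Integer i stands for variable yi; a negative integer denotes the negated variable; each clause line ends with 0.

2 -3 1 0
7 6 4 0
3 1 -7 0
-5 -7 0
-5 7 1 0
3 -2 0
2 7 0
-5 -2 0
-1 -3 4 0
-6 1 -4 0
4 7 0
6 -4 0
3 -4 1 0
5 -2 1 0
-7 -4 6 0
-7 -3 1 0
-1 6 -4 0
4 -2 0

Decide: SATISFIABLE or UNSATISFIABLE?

Branch on y1: take y1 = True.
The remaining clauses are satisfied by y2 = True, y3 = True, y4 = True, y5 = False, y6 = True, y7 = False.
So y1=True  y2=True  y3=True  y4=True  y5=False  y6=True  y7=False is a satisfying assignment.

SATISFIABLE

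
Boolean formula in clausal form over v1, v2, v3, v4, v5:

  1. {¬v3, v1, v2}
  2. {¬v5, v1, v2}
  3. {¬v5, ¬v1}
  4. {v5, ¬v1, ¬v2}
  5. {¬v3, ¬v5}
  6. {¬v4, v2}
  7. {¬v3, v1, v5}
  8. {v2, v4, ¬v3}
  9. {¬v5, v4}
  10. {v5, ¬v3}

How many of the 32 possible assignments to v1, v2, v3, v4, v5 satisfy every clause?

5

Satisfying assignments:
  v1=F v2=F v3=F v4=F v5=F
  v1=F v2=T v3=F v4=F v5=F
  v1=F v2=T v3=F v4=T v5=F
  v1=F v2=T v3=F v4=T v5=T
  v1=T v2=F v3=F v4=F v5=F
That's 5 in total.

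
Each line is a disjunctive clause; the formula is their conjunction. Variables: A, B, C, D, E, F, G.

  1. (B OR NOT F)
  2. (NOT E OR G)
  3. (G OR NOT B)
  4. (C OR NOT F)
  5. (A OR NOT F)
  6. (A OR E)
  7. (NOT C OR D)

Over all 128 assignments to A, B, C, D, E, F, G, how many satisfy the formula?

23

Case analysis on F and A:
  F=1, A=1: remaining (B,C,D,E,G) ∈ {(1,1,1,0,1); (1,1,1,1,1)} — 2.
  F=1, A=0: a clause becomes empty — 0.
  F=0, A=1: 15 of the 32 assignments to (B,C,D,E,G) work.
  F=0, A=0: B free; 3 ways for (C,D,E,G) × 2^1 = 6.
Total: 2 + 0 + 15 + 6 = 23.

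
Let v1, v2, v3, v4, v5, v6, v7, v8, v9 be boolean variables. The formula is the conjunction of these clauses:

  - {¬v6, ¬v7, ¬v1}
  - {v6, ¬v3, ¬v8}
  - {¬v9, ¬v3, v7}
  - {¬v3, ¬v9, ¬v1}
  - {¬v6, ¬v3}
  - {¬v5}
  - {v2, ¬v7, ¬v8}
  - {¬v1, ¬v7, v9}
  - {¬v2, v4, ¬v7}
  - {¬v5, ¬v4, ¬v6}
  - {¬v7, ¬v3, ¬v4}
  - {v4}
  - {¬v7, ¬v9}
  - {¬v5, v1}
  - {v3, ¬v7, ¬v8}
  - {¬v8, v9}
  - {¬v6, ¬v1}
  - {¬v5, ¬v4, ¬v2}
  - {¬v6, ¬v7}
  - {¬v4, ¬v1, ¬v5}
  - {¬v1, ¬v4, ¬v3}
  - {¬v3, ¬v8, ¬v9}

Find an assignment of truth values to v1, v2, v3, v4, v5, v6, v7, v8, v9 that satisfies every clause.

Unit propagation: (¬v5) forces v5 = False.
(v4) is a unit clause, so v4 = True.
v1 occurs only negated in the remaining clauses — set v1 = False.
Pure literal: v8 appears only negated; assign v8 = False.
Set v3 = False and propagate.
The remaining clauses are satisfied by v2 = False, v6 = False, v7 = False, v9 = False.

v1 = F, v2 = F, v3 = F, v4 = T, v5 = F, v6 = F, v7 = F, v8 = F, v9 = F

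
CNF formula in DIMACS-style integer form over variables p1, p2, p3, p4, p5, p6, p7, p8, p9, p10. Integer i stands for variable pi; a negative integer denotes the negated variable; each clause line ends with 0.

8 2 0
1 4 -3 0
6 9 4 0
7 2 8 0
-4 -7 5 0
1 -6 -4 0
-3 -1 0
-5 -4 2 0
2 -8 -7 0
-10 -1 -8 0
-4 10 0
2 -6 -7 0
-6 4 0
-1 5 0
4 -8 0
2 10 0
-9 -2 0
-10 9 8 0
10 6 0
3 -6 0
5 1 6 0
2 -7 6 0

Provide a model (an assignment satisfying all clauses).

p1=False, p2=True, p3=True, p4=True, p5=True, p6=False, p7=False, p8=True, p9=False, p10=True

Try p1 = False.
The remaining clauses are satisfied by p2 = True, p3 = True, p4 = True, p5 = True, p6 = False, p7 = False, p8 = True, p9 = False, p10 = True.
Check each clause:
  1. {p2, p8} — p8 is true.
  2. {¬p3, p4, p1} — p4 is true.
  3. {p6, p9, p4} — p4 is true.
  4. {p7, p8, p2} — p8 is true.
  5. {¬p4, ¬p7, p5} — ¬p7 is true.
  6. {¬p6, ¬p4, p1} — ¬p6 is true.
  7. {¬p3, ¬p1} — ¬p1 is true.
  8. {p2, ¬p4, ¬p5} — p2 is true.
  9. {p2, ¬p8, ¬p7} — ¬p7 is true.
  10. {¬p10, ¬p8, ¬p1} — ¬p1 is true.
  11. {p10, ¬p4} — p10 is true.
  12. {¬p7, p2, ¬p6} — ¬p7 is true.
  13. {¬p6, p4} — ¬p6 is true.
  14. {p5, ¬p1} — p5 is true.
  15. {p4, ¬p8} — p4 is true.
  16. {p10, p2} — p2 is true.
  17. {¬p9, ¬p2} — ¬p9 is true.
  18. {¬p10, p8, p9} — p8 is true.
  19. {p6, p10} — p10 is true.
  20. {p3, ¬p6} — ¬p6 is true.
  21. {p1, p5, p6} — p5 is true.
  22. {p6, p2, ¬p7} — ¬p7 is true.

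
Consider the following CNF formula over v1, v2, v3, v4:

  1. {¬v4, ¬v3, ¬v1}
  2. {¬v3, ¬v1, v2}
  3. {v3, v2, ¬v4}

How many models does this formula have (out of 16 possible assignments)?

Split on v3, then v1.
  v3=1, v1=1: remaining (v2,v4) ∈ {(1,0)} — 1.
  v3=1, v1=0: remaining (v2,v4) ∈ {(0,0); (0,1); (1,0); (1,1)} — 4.
  v3=0, v1=1: remaining (v2,v4) ∈ {(0,0); (1,0); (1,1)} — 3.
  v3=0, v1=0: remaining (v2,v4) ∈ {(0,0); (1,0); (1,1)} — 3.
Total: 1 + 4 + 3 + 3 = 11.

11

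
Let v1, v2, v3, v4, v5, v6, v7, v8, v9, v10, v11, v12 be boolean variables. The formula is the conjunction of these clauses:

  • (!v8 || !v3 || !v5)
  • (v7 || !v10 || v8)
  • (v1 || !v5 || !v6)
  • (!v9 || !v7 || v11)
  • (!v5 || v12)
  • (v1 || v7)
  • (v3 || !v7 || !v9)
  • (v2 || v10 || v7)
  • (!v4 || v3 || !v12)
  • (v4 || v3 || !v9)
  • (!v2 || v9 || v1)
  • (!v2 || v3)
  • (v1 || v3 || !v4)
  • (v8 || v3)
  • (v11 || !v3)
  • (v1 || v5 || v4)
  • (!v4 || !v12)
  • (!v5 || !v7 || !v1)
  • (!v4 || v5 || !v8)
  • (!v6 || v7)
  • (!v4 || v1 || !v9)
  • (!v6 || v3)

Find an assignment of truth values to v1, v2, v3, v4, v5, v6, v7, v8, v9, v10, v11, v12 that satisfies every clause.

v6 occurs only negated in the remaining clauses — set v6 = False.
v11 occurs only positively in the remaining clauses — set v11 = True.
Set v1 = True and propagate.
Branch on v2: take v2 = True.
  then v3 is forced to True.
Try v4 = False.
The remaining clauses are satisfied by v5 = False, v7 = True, v8 = True, v9 = True, v10 = False, v12 = True.

v1=T, v2=T, v3=T, v4=F, v5=F, v6=F, v7=T, v8=T, v9=T, v10=F, v11=T, v12=T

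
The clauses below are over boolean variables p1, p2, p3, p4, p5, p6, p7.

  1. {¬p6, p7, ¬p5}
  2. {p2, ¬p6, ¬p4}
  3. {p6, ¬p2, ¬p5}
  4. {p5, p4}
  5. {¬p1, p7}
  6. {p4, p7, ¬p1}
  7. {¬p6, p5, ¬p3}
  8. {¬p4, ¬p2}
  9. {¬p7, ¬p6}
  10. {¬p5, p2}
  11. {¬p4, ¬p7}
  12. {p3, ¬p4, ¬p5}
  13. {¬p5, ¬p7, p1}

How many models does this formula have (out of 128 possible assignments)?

2

Satisfying assignments:
  p1=0 p2=0 p3=0 p4=1 p5=0 p6=0 p7=0
  p1=0 p2=0 p3=1 p4=1 p5=0 p6=0 p7=0
That's 2 in total.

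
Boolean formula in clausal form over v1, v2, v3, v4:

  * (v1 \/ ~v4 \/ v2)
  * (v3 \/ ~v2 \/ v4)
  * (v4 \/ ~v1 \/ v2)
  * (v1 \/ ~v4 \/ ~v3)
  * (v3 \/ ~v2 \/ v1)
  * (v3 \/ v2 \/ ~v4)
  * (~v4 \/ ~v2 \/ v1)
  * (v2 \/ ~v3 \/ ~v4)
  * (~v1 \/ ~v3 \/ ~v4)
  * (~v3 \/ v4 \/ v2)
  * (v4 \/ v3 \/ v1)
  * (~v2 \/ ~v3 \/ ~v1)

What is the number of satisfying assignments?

2

Satisfying assignments:
  v1=F v2=T v3=T v4=F
  v1=T v2=T v3=F v4=T
That's 2 in total.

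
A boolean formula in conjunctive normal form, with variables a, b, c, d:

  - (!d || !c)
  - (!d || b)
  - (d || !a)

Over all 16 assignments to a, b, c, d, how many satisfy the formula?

6

Satisfying assignments:
  a=F b=F c=F d=F
  a=F b=F c=T d=F
  a=F b=T c=F d=F
  a=F b=T c=F d=T
  a=F b=T c=T d=F
  a=T b=T c=F d=T
Count: 6.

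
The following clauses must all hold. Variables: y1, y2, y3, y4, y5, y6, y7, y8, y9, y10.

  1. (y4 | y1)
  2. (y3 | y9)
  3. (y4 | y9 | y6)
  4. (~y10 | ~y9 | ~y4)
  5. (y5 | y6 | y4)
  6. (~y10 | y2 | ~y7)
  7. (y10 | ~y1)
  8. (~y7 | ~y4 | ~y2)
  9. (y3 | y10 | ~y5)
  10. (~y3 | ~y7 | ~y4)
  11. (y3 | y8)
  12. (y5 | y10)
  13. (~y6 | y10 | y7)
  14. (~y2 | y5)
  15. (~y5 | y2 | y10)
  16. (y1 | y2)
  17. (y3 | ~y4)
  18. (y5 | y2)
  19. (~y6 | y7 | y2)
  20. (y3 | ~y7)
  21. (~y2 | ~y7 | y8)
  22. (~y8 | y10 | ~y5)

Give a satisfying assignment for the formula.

Set y1 = True and propagate.
  then y10 is forced to True.
For the remaining variables, y2 = True, y3 = True, y4 = False, y5 = True, y6 = True, y7 = True, y8 = True, y9 = False works.

y1=True, y2=True, y3=True, y4=False, y5=True, y6=True, y7=True, y8=True, y9=False, y10=True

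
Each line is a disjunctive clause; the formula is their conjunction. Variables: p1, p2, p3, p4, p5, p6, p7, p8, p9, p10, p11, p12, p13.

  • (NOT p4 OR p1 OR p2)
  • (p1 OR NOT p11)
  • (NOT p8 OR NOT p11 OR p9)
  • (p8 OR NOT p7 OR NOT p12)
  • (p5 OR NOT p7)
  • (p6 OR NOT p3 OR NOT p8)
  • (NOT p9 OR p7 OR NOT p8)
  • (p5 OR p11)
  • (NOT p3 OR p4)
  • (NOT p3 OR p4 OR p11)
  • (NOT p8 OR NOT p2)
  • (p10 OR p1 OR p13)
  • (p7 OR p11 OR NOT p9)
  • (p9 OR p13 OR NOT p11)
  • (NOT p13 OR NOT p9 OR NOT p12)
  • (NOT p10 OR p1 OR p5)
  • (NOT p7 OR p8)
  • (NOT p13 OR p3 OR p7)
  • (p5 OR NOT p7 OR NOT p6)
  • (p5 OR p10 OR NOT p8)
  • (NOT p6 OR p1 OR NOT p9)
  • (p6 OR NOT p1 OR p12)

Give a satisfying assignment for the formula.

p1=True, p2=True, p3=True, p4=True, p5=False, p6=False, p7=False, p8=False, p9=True, p10=False, p11=True, p12=True, p13=False

Check each clause:
  1. (p1 OR NOT p4 OR p2) — p1 is true.
  2. (NOT p11 OR p1) — p1 is true.
  3. (NOT p8 OR p9 OR NOT p11) — NOT p8 is true.
  4. (NOT p7 OR NOT p12 OR p8) — NOT p7 is true.
  5. (NOT p7 OR p5) — NOT p7 is true.
  6. (NOT p8 OR p6 OR NOT p3) — NOT p8 is true.
  7. (NOT p8 OR NOT p9 OR p7) — NOT p8 is true.
  8. (p5 OR p11) — p11 is true.
  9. (NOT p3 OR p4) — p4 is true.
  10. (p4 OR p11 OR NOT p3) — p11 is true.
  11. (NOT p2 OR NOT p8) — NOT p8 is true.
  12. (p13 OR p10 OR p1) — p1 is true.
  13. (p7 OR p11 OR NOT p9) — p11 is true.
  14. (p9 OR NOT p11 OR p13) — p9 is true.
  15. (NOT p13 OR NOT p9 OR NOT p12) — NOT p13 is true.
  16. (p1 OR p5 OR NOT p10) — p1 is true.
  17. (p8 OR NOT p7) — NOT p7 is true.
  18. (p7 OR NOT p13 OR p3) — NOT p13 is true.
  19. (NOT p7 OR NOT p6 OR p5) — NOT p7 is true.
  20. (p10 OR NOT p8 OR p5) — NOT p8 is true.
  21. (NOT p9 OR NOT p6 OR p1) — p1 is true.
  22. (p6 OR p12 OR NOT p1) — p12 is true.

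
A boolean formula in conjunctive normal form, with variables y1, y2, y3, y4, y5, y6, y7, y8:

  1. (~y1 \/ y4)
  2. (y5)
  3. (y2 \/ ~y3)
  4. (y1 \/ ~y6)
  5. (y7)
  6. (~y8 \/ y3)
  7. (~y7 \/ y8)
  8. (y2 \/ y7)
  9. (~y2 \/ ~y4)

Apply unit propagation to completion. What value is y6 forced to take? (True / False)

Unit clause (y5) sets y5 = True.
(y7) is a unit clause: y7 = True.
From (~y7 \/ y8) and y7 = True: y8 = True.
In (~y8 \/ y3), ~y8 is now false; y3 must hold, so y3 = True.
From (~y3 \/ y2) and y3 = True: y2 = True.
From (~y2 \/ ~y4) and y2 = True: y4 = False.
In (~y1 \/ y4), y4 is now false; ~y1 must hold, so y1 = False.
In (~y6 \/ y1), y1 is now false; ~y6 must hold, so y6 = False.

False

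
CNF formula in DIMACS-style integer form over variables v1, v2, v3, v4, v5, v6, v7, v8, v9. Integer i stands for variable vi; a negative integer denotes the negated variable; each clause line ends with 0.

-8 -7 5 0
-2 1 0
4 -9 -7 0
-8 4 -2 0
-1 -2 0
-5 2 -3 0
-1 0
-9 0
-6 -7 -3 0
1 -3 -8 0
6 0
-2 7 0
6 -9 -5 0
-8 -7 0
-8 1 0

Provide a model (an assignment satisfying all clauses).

v1 = 0, v2 = 0, v3 = 0, v4 = 1, v5 = 0, v6 = 1, v7 = 0, v8 = 0, v9 = 0

Check each clause:
  1. (~v7 | v5 | ~v8) — ~v8 is true.
  2. (~v2 | v1) — ~v2 is true.
  3. (v4 | ~v7 | ~v9) — ~v7 is true.
  4. (~v8 | v4 | ~v2) — ~v8 is true.
  5. (~v2 | ~v1) — ~v2 is true.
  6. (~v3 | v2 | ~v5) — ~v5 is true.
  7. (~v1) — ~v1 is true.
  8. (~v9) — ~v9 is true.
  9. (~v6 | ~v3 | ~v7) — ~v7 is true.
  10. (~v8 | v1 | ~v3) — ~v8 is true.
  11. (v6) — v6 is true.
  12. (v7 | ~v2) — ~v2 is true.
  13. (v6 | ~v9 | ~v5) — ~v5 is true.
  14. (~v7 | ~v8) — ~v8 is true.
  15. (~v8 | v1) — ~v8 is true.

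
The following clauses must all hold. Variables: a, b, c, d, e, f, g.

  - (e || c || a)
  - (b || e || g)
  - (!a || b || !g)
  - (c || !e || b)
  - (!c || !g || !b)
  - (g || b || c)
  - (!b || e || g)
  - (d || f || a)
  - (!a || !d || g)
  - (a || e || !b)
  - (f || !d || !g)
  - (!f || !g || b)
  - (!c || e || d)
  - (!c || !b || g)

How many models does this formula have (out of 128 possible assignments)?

Split on b, then g.
  b=1, g=1: 8 of the 32 assignments to (a,c,d,e,f) work.
  b=1, g=0: 5 of the 32 assignments to (a,c,d,e,f) work.
  b=0, g=1: a clause becomes empty — 0.
  b=0, g=0: 5 of the 32 assignments to (a,c,d,e,f) work.
Total: 8 + 5 + 0 + 5 = 18.

18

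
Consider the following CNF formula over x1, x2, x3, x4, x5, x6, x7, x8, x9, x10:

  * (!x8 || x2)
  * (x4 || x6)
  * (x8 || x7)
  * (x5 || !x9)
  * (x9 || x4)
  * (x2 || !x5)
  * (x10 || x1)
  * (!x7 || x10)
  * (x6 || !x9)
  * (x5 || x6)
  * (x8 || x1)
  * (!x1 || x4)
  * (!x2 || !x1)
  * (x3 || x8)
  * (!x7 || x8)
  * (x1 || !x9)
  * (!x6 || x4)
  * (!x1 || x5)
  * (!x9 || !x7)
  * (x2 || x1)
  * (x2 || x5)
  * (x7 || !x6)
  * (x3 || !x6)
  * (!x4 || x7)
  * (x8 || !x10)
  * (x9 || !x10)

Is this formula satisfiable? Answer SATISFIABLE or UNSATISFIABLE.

x1 = True:
  propagation gives x4=True, x2=False, x8=False, x7=True; an empty clause results — contradiction.
x1 = False:
  propagation gives x10=True, x8=True, x2=True, x9=False; an empty clause results — contradiction.
Every branch closes, so no satisfying assignment exists.

UNSATISFIABLE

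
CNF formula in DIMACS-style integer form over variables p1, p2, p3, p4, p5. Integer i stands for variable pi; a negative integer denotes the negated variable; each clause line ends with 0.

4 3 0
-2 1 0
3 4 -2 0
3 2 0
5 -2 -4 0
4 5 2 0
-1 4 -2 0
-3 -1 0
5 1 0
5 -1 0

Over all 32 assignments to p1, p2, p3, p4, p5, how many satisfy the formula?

The models are:
  p1=F p2=F p3=T p4=F p5=T
  p1=F p2=F p3=T p4=T p5=T
  p1=T p2=T p3=F p4=T p5=T
That's 3 in total.

3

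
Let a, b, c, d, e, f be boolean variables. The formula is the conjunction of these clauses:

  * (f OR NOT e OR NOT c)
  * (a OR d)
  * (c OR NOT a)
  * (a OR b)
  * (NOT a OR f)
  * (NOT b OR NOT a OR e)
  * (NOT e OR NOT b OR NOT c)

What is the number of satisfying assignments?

10

Case analysis on a and b:
  a=1, b=1: a clause becomes empty — 0.
  a=1, b=0: remaining (c,d,e,f) ∈ {(1,0,0,1); (1,0,1,1); (1,1,0,1); (1,1,1,1)} — 4.
  a=0, b=1: f free; 3 ways for (c,d,e) × 2^1 = 6.
  a=0, b=0: a clause becomes empty — 0.
Total: 0 + 4 + 6 + 0 = 10.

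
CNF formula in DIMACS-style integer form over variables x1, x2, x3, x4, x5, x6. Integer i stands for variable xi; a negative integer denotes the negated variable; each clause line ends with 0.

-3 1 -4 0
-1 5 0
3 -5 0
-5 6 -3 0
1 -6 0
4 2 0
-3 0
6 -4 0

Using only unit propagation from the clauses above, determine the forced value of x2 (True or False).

True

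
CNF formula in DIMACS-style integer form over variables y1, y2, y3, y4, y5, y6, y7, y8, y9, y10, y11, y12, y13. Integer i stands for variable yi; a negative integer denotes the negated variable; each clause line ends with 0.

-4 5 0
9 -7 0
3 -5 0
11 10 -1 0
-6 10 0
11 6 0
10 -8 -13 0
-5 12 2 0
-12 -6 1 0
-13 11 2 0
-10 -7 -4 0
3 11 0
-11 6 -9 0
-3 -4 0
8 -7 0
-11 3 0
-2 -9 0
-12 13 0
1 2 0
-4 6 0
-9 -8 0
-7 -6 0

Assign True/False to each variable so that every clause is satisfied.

y1 = True, y2 = False, y3 = True, y4 = False, y5 = False, y6 = False, y7 = False, y8 = False, y9 = False, y10 = False, y11 = True, y12 = False, y13 = False

y4 occurs only negated in the remaining clauses — set y4 = False.
y7 occurs only negated in the remaining clauses — set y7 = False.
Set y1 = True and propagate.
Set y2 = False and propagate.
Try y3 = True.
For the remaining variables, y5 = False, y6 = False, y8 = False, y9 = False, y10 = False, y11 = True, y12 = False, y13 = False works.
Check each clause:
  1. (y5 OR NOT y4) — NOT y4 is true.
  2. (NOT y7 OR y9) — NOT y7 is true.
  3. (NOT y5 OR y3) — y3 is true.
  4. (y11 OR NOT y1 OR y10) — y11 is true.
  5. (NOT y6 OR y10) — NOT y6 is true.
  6. (y11 OR y6) — y11 is true.
  7. (NOT y8 OR y10 OR NOT y13) — NOT y8 is true.
  8. (NOT y5 OR y12 OR y2) — NOT y5 is true.
  9. (NOT y6 OR NOT y12 OR y1) — y1 is true.
  10. (y2 OR y11 OR NOT y13) — y11 is true.
  11. (NOT y4 OR NOT y10 OR NOT y7) — NOT y7 is true.
  12. (y3 OR y11) — y3 is true.
  13. (NOT y9 OR y6 OR NOT y11) — NOT y9 is true.
  14. (NOT y4 OR NOT y3) — NOT y4 is true.
  15. (y8 OR NOT y7) — NOT y7 is true.
  16. (NOT y11 OR y3) — y3 is true.
  17. (NOT y9 OR NOT y2) — NOT y2 is true.
  18. (NOT y12 OR y13) — NOT y12 is true.
  19. (y2 OR y1) — y1 is true.
  20. (y6 OR NOT y4) — NOT y4 is true.
  21. (NOT y9 OR NOT y8) — NOT y8 is true.
  22. (NOT y7 OR NOT y6) — NOT y7 is true.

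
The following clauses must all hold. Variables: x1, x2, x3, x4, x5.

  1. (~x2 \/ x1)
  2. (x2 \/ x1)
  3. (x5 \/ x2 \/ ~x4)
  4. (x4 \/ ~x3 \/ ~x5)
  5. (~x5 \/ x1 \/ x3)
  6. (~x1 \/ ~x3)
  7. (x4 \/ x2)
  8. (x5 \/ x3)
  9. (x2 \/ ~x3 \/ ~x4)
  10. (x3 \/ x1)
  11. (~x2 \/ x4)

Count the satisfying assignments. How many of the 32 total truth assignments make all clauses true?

The models are:
  x1=1 x2=0 x3=0 x4=1 x5=1
  x1=1 x2=1 x3=0 x4=1 x5=1
Count: 2.

2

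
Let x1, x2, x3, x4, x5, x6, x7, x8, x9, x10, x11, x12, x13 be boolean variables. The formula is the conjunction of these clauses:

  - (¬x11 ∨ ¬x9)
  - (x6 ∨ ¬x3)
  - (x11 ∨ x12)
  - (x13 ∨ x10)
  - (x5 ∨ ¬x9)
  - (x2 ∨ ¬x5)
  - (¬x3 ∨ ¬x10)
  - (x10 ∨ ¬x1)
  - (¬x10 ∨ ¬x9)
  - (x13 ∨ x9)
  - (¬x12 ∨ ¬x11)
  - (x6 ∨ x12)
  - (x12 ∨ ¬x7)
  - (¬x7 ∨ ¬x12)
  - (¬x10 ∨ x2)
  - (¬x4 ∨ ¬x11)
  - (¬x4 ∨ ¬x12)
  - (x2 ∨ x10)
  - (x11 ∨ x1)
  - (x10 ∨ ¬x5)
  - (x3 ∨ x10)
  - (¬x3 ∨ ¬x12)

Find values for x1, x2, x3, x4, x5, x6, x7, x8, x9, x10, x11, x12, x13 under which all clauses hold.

x2 occurs only positively in the remaining clauses — set x2 = True.
Pure literal: x4 appears only negated; assign x4 = False.
Try x1 = True.
  then x10 is forced to True.
  then x3 is forced to False.
  then x9 is forced to False.
  then x13 is forced to True.
Set x6 = True and propagate.
For the remaining variables, x5 = True, x7 = False, x8 = False, x11 = False, x12 = True works.

x1=True, x2=True, x3=False, x4=False, x5=True, x6=True, x7=False, x8=False, x9=False, x10=True, x11=False, x12=True, x13=True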